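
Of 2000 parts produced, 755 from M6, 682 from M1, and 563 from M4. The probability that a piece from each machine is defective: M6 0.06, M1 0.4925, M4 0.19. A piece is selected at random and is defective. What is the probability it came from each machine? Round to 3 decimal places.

M6 0.093, M1 0.688, M4 0.219

Compute prior × likelihood for every hypothesis:
  M6: 0.3775 × 0.06 = 0.02265
  M1: 0.341 × 0.4925 = 0.1679425
  M4: 0.2815 × 0.19 = 0.053485
Total = 0.2440775.
P(M6 | defective) = 0.02265/0.2440775 ≈ 0.093
P(M1 | defective) = 0.1679425/0.2440775 ≈ 0.688
P(M4 | defective) = 0.053485/0.2440775 ≈ 0.219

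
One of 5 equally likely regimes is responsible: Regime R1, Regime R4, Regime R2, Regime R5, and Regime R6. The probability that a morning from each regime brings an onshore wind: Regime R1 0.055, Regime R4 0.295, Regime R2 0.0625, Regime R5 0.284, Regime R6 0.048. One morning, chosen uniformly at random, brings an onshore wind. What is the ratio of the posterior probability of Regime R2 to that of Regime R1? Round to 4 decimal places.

1.1364

Since the prior is uniform, the posterior is proportional to the likelihood:
  Regime R1: 0.055
  Regime R4: 0.295
  Regime R2: 0.0625
  Regime R5: 0.284
  Regime R6: 0.048
Normalizing constant = 0.7445.
The ratio is 0.0625 / 0.055 (the normalizer cancels) = 1.1364.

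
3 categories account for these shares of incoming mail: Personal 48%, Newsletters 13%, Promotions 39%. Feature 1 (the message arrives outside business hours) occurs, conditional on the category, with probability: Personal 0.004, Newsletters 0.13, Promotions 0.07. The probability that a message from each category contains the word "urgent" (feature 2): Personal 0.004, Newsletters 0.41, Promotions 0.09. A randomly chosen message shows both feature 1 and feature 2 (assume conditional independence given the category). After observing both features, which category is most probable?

Newsletters

By Bayes' rule, posterior ∝ prior × likelihood:
  Personal: 0.48 × 0.004 × 0.004 = 0.00000768
  Newsletters: 0.13 × 0.13 × 0.41 = 0.006929
  Promotions: 0.39 × 0.07 × 0.09 = 0.002457
Total = 0.00939368.
Largest term belongs to Newsletters, so Newsletters is most probable.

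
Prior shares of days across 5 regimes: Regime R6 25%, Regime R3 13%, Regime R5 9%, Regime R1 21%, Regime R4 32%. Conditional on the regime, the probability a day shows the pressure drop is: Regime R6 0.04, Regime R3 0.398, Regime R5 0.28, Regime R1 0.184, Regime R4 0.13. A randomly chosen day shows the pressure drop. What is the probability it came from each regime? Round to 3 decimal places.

Prior × likelihood for each hypothesis:
  Regime R6: 0.25 × 0.04 = 0.01
  Regime R3: 0.13 × 0.398 = 0.05174
  Regime R5: 0.09 × 0.28 = 0.0252
  Regime R1: 0.21 × 0.184 = 0.03864
  Regime R4: 0.32 × 0.13 = 0.0416
Sum = 0.16718.
P(Regime R6 | drop) = 0.01/0.16718 ≈ 0.060
P(Regime R3 | drop) = 0.05174/0.16718 ≈ 0.309
P(Regime R5 | drop) = 0.0252/0.16718 ≈ 0.151
P(Regime R1 | drop) = 0.03864/0.16718 ≈ 0.231
P(Regime R4 | drop) = 0.0416/0.16718 ≈ 0.249

Regime R6 0.060, Regime R3 0.309, Regime R5 0.151, Regime R1 0.231, Regime R4 0.249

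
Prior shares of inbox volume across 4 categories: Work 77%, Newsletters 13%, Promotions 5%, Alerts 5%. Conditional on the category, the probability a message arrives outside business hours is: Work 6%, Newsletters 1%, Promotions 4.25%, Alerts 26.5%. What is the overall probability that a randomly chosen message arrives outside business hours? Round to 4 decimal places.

By Bayes' rule, posterior ∝ prior × likelihood:
  Work: 0.77 × 0.06 = 0.0462
  Newsletters: 0.13 × 0.01 = 0.0013
  Promotions: 0.05 × 0.0425 = 0.002125
  Alerts: 0.05 × 0.265 = 0.01325
P(off-hours) = 0.0462 + 0.0013 + 0.002125 + 0.01325 = 0.062875 → 0.0629.

0.0629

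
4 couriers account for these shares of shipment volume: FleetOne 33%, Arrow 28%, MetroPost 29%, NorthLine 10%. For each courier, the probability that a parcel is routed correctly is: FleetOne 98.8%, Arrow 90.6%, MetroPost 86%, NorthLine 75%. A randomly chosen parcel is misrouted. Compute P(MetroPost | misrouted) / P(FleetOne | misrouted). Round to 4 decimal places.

10.2525

Taking complements, P(misrouted | each) = FleetOne 0.012, Arrow 0.094, MetroPost 0.14, NorthLine 0.25.
Unnormalized posteriors (prior × likelihood):
  FleetOne: 0.33 × 0.012 = 0.00396
  Arrow: 0.28 × 0.094 = 0.02632
  MetroPost: 0.29 × 0.14 = 0.0406
  NorthLine: 0.1 × 0.25 = 0.025
Sum = 0.09588.
The ratio is 0.0406 / 0.00396 (the normalizer cancels) = 10.2525.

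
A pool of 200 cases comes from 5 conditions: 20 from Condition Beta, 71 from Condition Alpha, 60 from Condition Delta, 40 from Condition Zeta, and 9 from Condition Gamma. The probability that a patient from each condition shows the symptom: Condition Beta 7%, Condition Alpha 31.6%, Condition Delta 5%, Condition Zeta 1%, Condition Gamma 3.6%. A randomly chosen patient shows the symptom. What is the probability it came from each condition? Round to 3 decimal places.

Prior × likelihood for each hypothesis:
  Condition Beta: 0.1 × 0.07 = 0.007
  Condition Alpha: 0.355 × 0.316 = 0.11218
  Condition Delta: 0.3 × 0.05 = 0.015
  Condition Zeta: 0.2 × 0.01 = 0.002
  Condition Gamma: 0.045 × 0.036 = 0.00162
Total = 0.1378.
P(Condition Beta | symptomatic) = 0.007/0.1378 ≈ 0.051
P(Condition Alpha | symptomatic) = 0.11218/0.1378 ≈ 0.814
P(Condition Delta | symptomatic) = 0.015/0.1378 ≈ 0.109
P(Condition Zeta | symptomatic) = 0.002/0.1378 ≈ 0.015
P(Condition Gamma | symptomatic) = 0.00162/0.1378 ≈ 0.012

Condition Beta 0.051, Condition Alpha 0.814, Condition Delta 0.109, Condition Zeta 0.015, Condition Gamma 0.012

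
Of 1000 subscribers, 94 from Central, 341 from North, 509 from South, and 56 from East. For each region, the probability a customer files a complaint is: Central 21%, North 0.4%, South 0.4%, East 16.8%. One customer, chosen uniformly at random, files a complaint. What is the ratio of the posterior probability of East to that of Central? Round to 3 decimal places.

0.477

Prior × likelihood for each hypothesis:
  Central: 0.094 × 0.21 = 0.01974
  North: 0.341 × 0.004 = 0.001364
  South: 0.509 × 0.004 = 0.002036
  East: 0.056 × 0.168 = 0.009408
Normalizing constant = 0.032548.
The ratio is 0.009408 / 0.01974 (the normalizer cancels) = 0.477.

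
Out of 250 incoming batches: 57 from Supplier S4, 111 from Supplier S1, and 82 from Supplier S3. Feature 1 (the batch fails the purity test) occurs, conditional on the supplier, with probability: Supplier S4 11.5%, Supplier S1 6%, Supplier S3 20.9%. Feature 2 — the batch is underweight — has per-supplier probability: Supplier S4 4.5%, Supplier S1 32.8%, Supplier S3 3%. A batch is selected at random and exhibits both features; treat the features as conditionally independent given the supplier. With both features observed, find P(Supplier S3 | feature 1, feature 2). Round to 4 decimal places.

0.1717

Compute prior × likelihood for every hypothesis:
  Supplier S4: 0.228 × 0.115 × 0.045 = 0.0011799
  Supplier S1: 0.444 × 0.06 × 0.328 = 0.00873792
  Supplier S3: 0.328 × 0.209 × 0.03 = 0.00205656
Total = 0.01197438.
P(Supplier S3 | evidence) = 0.00205656 / 0.01197438 ≈ 0.1717.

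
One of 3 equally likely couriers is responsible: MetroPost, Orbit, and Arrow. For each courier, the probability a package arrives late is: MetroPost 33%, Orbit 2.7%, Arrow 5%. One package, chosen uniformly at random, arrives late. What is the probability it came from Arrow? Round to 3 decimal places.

With a uniform prior (1/3 each), posterior ∝ likelihood:
  MetroPost: 0.33
  Orbit: 0.027
  Arrow: 0.05
Total = 0.407.
P(Arrow | evidence) = 0.05 / 0.407 ≈ 0.123.

0.123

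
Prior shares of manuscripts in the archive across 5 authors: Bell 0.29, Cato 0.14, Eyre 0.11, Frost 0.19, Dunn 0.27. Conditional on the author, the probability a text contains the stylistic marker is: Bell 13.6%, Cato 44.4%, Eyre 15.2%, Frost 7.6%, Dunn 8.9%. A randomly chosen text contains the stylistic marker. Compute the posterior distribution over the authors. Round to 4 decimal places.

Unnormalized posteriors (prior × likelihood):
  Bell: 0.29 × 0.136 = 0.03944
  Cato: 0.14 × 0.444 = 0.06216
  Eyre: 0.11 × 0.152 = 0.01672
  Frost: 0.19 × 0.076 = 0.01444
  Dunn: 0.27 × 0.089 = 0.02403
Normalizing constant = 0.15679.
P(Bell | marker) = 0.03944/0.15679 ≈ 0.2515
P(Cato | marker) = 0.06216/0.15679 ≈ 0.3965
P(Eyre | marker) = 0.01672/0.15679 ≈ 0.1066
P(Frost | marker) = 0.01444/0.15679 ≈ 0.0921
P(Dunn | marker) = 0.02403/0.15679 ≈ 0.1533
(Check: 0.2515+0.3965+0.1066+0.0921+0.1533 = 1.0000.)

Bell 0.2515, Cato 0.3965, Eyre 0.1066, Frost 0.0921, Dunn 0.1533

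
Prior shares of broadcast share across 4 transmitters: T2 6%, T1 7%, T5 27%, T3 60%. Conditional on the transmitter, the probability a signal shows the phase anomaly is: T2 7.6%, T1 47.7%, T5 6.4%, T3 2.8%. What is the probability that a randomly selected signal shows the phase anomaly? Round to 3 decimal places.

0.072

Compute prior × likelihood for every hypothesis:
  T2: 0.06 × 0.076 = 0.00456
  T1: 0.07 × 0.477 = 0.03339
  T5: 0.27 × 0.064 = 0.01728
  T3: 0.6 × 0.028 = 0.0168
P(anomaly) = 0.00456 + 0.03339 + 0.01728 + 0.0168 = 0.07203 → 0.072.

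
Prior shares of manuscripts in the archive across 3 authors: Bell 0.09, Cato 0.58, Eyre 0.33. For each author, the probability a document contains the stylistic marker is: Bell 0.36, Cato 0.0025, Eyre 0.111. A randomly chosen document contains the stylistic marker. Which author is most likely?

Unnormalized posteriors (prior × likelihood):
  Bell: 0.09 × 0.36 = 0.0324
  Cato: 0.58 × 0.0025 = 0.00145
  Eyre: 0.33 × 0.111 = 0.03663
Total = 0.07048.
Largest term belongs to Eyre, so Eyre is most probable.

Eyre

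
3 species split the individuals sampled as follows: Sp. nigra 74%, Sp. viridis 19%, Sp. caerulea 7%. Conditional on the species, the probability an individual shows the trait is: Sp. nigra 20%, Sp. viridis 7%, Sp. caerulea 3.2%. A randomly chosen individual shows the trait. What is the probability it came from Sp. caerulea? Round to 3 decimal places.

0.014

Unnormalized posteriors (prior × likelihood):
  Sp. nigra: 0.74 × 0.2 = 0.148
  Sp. viridis: 0.19 × 0.07 = 0.0133
  Sp. caerulea: 0.07 × 0.032 = 0.00224
Normalizing constant = 0.16354.
P(Sp. caerulea | evidence) = 0.00224 / 0.16354 ≈ 0.014.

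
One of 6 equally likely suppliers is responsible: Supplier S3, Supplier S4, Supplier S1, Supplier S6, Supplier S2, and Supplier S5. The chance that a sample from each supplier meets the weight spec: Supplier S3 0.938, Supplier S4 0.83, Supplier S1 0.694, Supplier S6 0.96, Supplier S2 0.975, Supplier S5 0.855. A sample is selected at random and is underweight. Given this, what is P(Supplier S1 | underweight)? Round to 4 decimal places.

0.4091

Taking complements, P(underweight | each) = Supplier S3 0.062, Supplier S4 0.17, Supplier S1 0.306, Supplier S6 0.04, Supplier S2 0.025, Supplier S5 0.145.
With a uniform prior (1/6 each), posterior ∝ likelihood:
  Supplier S3: 0.062
  Supplier S4: 0.17
  Supplier S1: 0.306
  Supplier S6: 0.04
  Supplier S2: 0.025
  Supplier S5: 0.145
Total = 0.748.
P(Supplier S1 | evidence) = 0.306 / 0.748 ≈ 0.4091.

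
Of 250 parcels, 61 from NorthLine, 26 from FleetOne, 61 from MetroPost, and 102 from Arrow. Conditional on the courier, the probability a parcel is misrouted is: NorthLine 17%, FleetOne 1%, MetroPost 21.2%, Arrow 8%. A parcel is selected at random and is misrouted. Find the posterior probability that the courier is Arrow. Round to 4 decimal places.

Unnormalized posteriors (prior × likelihood):
  NorthLine: 0.244 × 0.17 = 0.04148
  FleetOne: 0.104 × 0.01 = 0.00104
  MetroPost: 0.244 × 0.212 = 0.051728
  Arrow: 0.408 × 0.08 = 0.03264
Total = 0.126888.
P(Arrow | evidence) = 0.03264 / 0.126888 ≈ 0.2572.

0.2572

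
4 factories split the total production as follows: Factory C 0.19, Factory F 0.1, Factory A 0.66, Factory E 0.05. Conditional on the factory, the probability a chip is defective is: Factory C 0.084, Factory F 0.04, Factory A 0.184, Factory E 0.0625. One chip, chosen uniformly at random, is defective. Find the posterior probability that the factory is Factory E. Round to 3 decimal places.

Compute prior × likelihood for every hypothesis:
  Factory C: 0.19 × 0.084 = 0.01596
  Factory F: 0.1 × 0.04 = 0.004
  Factory A: 0.66 × 0.184 = 0.12144
  Factory E: 0.05 × 0.0625 = 0.003125
Normalizing constant = 0.144525.
P(Factory E | evidence) = 0.003125 / 0.144525 ≈ 0.022.

0.022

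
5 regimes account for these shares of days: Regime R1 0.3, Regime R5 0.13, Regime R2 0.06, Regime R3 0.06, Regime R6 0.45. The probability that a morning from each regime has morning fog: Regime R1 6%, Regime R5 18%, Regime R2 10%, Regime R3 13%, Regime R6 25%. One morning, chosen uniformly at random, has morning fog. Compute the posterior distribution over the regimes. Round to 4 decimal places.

Regime R1 0.1073, Regime R5 0.1395, Regime R2 0.0358, Regime R3 0.0465, Regime R6 0.6708

Compute prior × likelihood for every hypothesis:
  Regime R1: 0.3 × 0.06 = 0.018
  Regime R5: 0.13 × 0.18 = 0.0234
  Regime R2: 0.06 × 0.1 = 0.006
  Regime R3: 0.06 × 0.13 = 0.0078
  Regime R6: 0.45 × 0.25 = 0.1125
Sum = 0.1677.
P(Regime R1 | fog) = 0.018/0.1677 ≈ 0.1073
P(Regime R5 | fog) = 0.0234/0.1677 ≈ 0.1395
P(Regime R2 | fog) = 0.006/0.1677 ≈ 0.0358
P(Regime R3 | fog) = 0.0078/0.1677 ≈ 0.0465
P(Regime R6 | fog) = 0.1125/0.1677 ≈ 0.6708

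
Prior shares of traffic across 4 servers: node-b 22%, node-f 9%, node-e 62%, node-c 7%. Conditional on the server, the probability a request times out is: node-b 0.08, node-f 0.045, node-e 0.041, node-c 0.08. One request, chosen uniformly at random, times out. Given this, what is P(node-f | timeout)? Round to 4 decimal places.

0.0769

Compute prior × likelihood for every hypothesis:
  node-b: 0.22 × 0.08 = 0.0176
  node-f: 0.09 × 0.045 = 0.00405
  node-e: 0.62 × 0.041 = 0.02542
  node-c: 0.07 × 0.08 = 0.0056
Total = 0.05267.
P(node-f | evidence) = 0.00405 / 0.05267 ≈ 0.0769.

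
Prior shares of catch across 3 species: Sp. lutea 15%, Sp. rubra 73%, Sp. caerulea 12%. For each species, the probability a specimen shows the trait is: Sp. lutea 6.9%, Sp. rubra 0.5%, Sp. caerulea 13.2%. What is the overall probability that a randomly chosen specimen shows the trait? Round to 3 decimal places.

Compute prior × likelihood for every hypothesis:
  Sp. lutea: 0.15 × 0.069 = 0.01035
  Sp. rubra: 0.73 × 0.005 = 0.00365
  Sp. caerulea: 0.12 × 0.132 = 0.01584
P(trait) = 0.01035 + 0.00365 + 0.01584 = 0.02984 → 0.030.

0.030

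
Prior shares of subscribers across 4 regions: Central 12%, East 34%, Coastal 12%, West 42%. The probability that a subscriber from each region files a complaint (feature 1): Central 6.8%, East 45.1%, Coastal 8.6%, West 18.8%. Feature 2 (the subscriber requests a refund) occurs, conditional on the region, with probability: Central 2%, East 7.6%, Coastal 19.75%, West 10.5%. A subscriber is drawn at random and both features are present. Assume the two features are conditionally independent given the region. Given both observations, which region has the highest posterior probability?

Compute prior × likelihood for every hypothesis:
  Central: 0.12 × 0.068 × 0.02 = 0.0001632
  East: 0.34 × 0.451 × 0.076 = 0.01165384
  Coastal: 0.12 × 0.086 × 0.1975 = 0.0020382
  West: 0.42 × 0.188 × 0.105 = 0.0082908
Normalizing constant = 0.02214604.
Largest term belongs to East, so East is most probable.

East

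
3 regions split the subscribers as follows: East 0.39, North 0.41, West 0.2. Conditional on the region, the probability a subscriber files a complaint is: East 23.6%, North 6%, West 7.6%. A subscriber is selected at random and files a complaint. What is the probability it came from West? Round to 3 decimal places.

0.115

Prior × likelihood for each hypothesis:
  East: 0.39 × 0.236 = 0.09204
  North: 0.41 × 0.06 = 0.0246
  West: 0.2 × 0.076 = 0.0152
Normalizing constant = 0.13184.
P(West | evidence) = 0.0152 / 0.13184 ≈ 0.115.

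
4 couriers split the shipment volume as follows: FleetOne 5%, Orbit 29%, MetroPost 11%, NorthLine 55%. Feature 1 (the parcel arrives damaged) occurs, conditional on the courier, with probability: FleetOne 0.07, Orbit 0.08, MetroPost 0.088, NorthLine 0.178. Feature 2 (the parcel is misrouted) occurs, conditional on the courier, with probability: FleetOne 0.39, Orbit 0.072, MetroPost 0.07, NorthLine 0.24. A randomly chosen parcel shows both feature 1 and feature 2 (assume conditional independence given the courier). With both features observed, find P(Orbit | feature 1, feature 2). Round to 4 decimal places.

0.0614

By Bayes' rule, posterior ∝ prior × likelihood:
  FleetOne: 0.05 × 0.07 × 0.39 = 0.001365
  Orbit: 0.29 × 0.08 × 0.072 = 0.0016704
  MetroPost: 0.11 × 0.088 × 0.07 = 0.0006776
  NorthLine: 0.55 × 0.178 × 0.24 = 0.023496
Sum = 0.027209.
P(Orbit | evidence) = 0.0016704 / 0.027209 ≈ 0.0614.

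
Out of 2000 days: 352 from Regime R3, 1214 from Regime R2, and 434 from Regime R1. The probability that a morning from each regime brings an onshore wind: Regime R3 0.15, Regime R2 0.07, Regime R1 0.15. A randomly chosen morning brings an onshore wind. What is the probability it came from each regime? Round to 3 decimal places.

Regime R3 0.260, Regime R2 0.419, Regime R1 0.321

By Bayes' rule, posterior ∝ prior × likelihood:
  Regime R3: 0.176 × 0.15 = 0.0264
  Regime R2: 0.607 × 0.07 = 0.04249
  Regime R1: 0.217 × 0.15 = 0.03255
Normalizing constant = 0.10144.
P(Regime R3 | onshore) = 0.0264/0.10144 ≈ 0.260
P(Regime R2 | onshore) = 0.04249/0.10144 ≈ 0.419
P(Regime R1 | onshore) = 0.03255/0.10144 ≈ 0.321
(Check: 0.260+0.419+0.321 = 1.000.)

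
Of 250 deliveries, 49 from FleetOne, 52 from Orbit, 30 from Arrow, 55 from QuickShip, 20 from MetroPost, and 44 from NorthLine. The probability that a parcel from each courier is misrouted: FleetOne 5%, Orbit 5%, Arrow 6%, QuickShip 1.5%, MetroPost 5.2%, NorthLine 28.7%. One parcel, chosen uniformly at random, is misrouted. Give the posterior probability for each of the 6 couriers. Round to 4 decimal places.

Compute prior × likelihood for every hypothesis:
  FleetOne: 0.196 × 0.05 = 0.0098
  Orbit: 0.208 × 0.05 = 0.0104
  Arrow: 0.12 × 0.06 = 0.0072
  QuickShip: 0.22 × 0.015 = 0.0033
  MetroPost: 0.08 × 0.052 = 0.00416
  NorthLine: 0.176 × 0.287 = 0.050512
Normalizing constant = 0.085372.
P(FleetOne | misrouted) = 0.0098/0.085372 ≈ 0.1148
P(Orbit | misrouted) = 0.0104/0.085372 ≈ 0.1218
P(Arrow | misrouted) = 0.0072/0.085372 ≈ 0.0843
P(QuickShip | misrouted) = 0.0033/0.085372 ≈ 0.0387
P(MetroPost | misrouted) = 0.00416/0.085372 ≈ 0.0487
P(NorthLine | misrouted) = 0.050512/0.085372 ≈ 0.5917

FleetOne 0.1148, Orbit 0.1218, Arrow 0.0843, QuickShip 0.0387, MetroPost 0.0487, NorthLine 0.5917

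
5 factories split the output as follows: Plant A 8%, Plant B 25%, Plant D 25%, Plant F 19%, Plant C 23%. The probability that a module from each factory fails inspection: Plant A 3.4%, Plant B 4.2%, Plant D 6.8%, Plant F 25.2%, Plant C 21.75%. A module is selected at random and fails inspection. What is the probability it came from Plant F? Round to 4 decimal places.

0.3737

Compute prior × likelihood for every hypothesis:
  Plant A: 0.08 × 0.034 = 0.00272
  Plant B: 0.25 × 0.042 = 0.0105
  Plant D: 0.25 × 0.068 = 0.017
  Plant F: 0.19 × 0.252 = 0.04788
  Plant C: 0.23 × 0.2175 = 0.050025
Total = 0.128125.
P(Plant F | evidence) = 0.04788 / 0.128125 ≈ 0.3737.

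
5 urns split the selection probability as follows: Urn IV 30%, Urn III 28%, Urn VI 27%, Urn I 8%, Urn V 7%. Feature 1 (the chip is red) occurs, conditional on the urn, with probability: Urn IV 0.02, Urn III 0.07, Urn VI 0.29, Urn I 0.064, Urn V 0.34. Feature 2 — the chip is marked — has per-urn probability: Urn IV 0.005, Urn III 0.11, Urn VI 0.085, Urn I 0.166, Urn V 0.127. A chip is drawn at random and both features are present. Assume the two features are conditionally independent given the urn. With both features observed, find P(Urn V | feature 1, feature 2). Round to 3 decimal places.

0.238

Unnormalized posteriors (prior × likelihood):
  Urn IV: 0.3 × 0.02 × 0.005 = 0.00003
  Urn III: 0.28 × 0.07 × 0.11 = 0.002156
  Urn VI: 0.27 × 0.29 × 0.085 = 0.0066555
  Urn I: 0.08 × 0.064 × 0.166 = 0.00084992
  Urn V: 0.07 × 0.34 × 0.127 = 0.0030226
Sum = 0.01271402.
P(Urn V | evidence) = 0.0030226 / 0.01271402 ≈ 0.238.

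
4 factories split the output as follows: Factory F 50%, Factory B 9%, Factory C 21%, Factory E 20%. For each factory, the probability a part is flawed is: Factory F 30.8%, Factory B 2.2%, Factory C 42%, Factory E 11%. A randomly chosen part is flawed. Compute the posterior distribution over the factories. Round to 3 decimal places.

Factory F 0.579, Factory B 0.007, Factory C 0.331, Factory E 0.083

Compute prior × likelihood for every hypothesis:
  Factory F: 0.5 × 0.308 = 0.154
  Factory B: 0.09 × 0.022 = 0.00198
  Factory C: 0.21 × 0.42 = 0.0882
  Factory E: 0.2 × 0.11 = 0.022
Normalizing constant = 0.26618.
P(Factory F | flawed) = 0.154/0.26618 ≈ 0.579
P(Factory B | flawed) = 0.00198/0.26618 ≈ 0.007
P(Factory C | flawed) = 0.0882/0.26618 ≈ 0.331
P(Factory E | flawed) = 0.022/0.26618 ≈ 0.083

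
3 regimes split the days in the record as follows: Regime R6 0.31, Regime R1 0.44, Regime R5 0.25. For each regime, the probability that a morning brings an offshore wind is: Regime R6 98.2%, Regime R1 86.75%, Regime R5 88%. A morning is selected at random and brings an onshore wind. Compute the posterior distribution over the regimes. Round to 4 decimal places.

Regime R6 0.0594, Regime R1 0.6210, Regime R5 0.3196

Taking complements, P(onshore | each) = Regime R6 0.018, Regime R1 0.1325, Regime R5 0.12.
Compute prior × likelihood for every hypothesis:
  Regime R6: 0.31 × 0.018 = 0.00558
  Regime R1: 0.44 × 0.1325 = 0.0583
  Regime R5: 0.25 × 0.12 = 0.03
Total = 0.09388.
P(Regime R6 | onshore) = 0.00558/0.09388 ≈ 0.0594
P(Regime R1 | onshore) = 0.0583/0.09388 ≈ 0.6210
P(Regime R5 | onshore) = 0.03/0.09388 ≈ 0.3196
(Check: 0.0594+0.6210+0.3196 = 1.0000.)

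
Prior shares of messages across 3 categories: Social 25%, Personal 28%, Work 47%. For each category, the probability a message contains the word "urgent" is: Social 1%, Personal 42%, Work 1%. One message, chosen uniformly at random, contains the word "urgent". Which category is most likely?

By Bayes' rule, posterior ∝ prior × likelihood:
  Social: 0.25 × 0.01 = 0.0025
  Personal: 0.28 × 0.42 = 0.1176
  Work: 0.47 × 0.01 = 0.0047
Normalizing constant = 0.1248.
Largest term belongs to Personal, so Personal is most probable.

Personal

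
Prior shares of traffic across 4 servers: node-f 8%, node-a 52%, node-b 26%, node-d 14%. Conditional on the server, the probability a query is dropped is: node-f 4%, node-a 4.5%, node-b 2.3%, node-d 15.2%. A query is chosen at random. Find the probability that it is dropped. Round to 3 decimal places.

By Bayes' rule, posterior ∝ prior × likelihood:
  node-f: 0.08 × 0.04 = 0.0032
  node-a: 0.52 × 0.045 = 0.0234
  node-b: 0.26 × 0.023 = 0.00598
  node-d: 0.14 × 0.152 = 0.02128
P(dropped) = 0.0032 + 0.0234 + 0.00598 + 0.02128 = 0.05386 → 0.054.

0.054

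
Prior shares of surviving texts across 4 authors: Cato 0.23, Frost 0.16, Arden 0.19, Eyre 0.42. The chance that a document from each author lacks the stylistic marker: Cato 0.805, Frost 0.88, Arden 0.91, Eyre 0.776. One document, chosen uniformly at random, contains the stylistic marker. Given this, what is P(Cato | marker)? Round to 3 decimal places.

0.256

Taking complements, P(marker | each) = Cato 0.195, Frost 0.12, Arden 0.09, Eyre 0.224.
Unnormalized posteriors (prior × likelihood):
  Cato: 0.23 × 0.195 = 0.04485
  Frost: 0.16 × 0.12 = 0.0192
  Arden: 0.19 × 0.09 = 0.0171
  Eyre: 0.42 × 0.224 = 0.09408
Normalizing constant = 0.17523.
P(Cato | evidence) = 0.04485 / 0.17523 ≈ 0.256.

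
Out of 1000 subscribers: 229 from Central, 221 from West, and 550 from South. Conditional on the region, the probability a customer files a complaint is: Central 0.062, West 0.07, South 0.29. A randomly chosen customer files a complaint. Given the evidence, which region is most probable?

Compute prior × likelihood for every hypothesis:
  Central: 0.229 × 0.062 = 0.014198
  West: 0.221 × 0.07 = 0.01547
  South: 0.55 × 0.29 = 0.1595
Sum = 0.189168.
Largest term belongs to South, so South is most probable.

South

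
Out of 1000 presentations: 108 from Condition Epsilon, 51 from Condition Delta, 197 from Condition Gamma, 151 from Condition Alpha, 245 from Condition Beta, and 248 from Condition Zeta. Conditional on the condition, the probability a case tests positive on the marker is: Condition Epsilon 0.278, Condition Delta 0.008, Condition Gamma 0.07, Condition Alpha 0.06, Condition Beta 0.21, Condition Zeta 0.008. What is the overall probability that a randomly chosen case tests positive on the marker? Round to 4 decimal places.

0.1067

Unnormalized posteriors (prior × likelihood):
  Condition Epsilon: 0.108 × 0.278 = 0.030024
  Condition Delta: 0.051 × 0.008 = 0.000408
  Condition Gamma: 0.197 × 0.07 = 0.01379
  Condition Alpha: 0.151 × 0.06 = 0.00906
  Condition Beta: 0.245 × 0.21 = 0.05145
  Condition Zeta: 0.248 × 0.008 = 0.001984
P(marker-positive) = 0.030024 + 0.000408 + 0.01379 + 0.00906 + 0.05145 + 0.001984 = 0.106716 → 0.1067.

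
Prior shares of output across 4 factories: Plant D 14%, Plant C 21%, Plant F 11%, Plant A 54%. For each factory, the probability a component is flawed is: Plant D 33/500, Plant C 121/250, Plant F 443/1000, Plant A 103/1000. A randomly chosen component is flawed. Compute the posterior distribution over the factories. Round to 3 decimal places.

Unnormalized posteriors (prior × likelihood):
  Plant D: 0.14 × 0.066 = 0.00924
  Plant C: 0.21 × 0.484 = 0.10164
  Plant F: 0.11 × 0.443 = 0.04873
  Plant A: 0.54 × 0.103 = 0.05562
Normalizing constant = 0.21523.
P(Plant D | flawed) = 0.00924/0.21523 ≈ 0.043
P(Plant C | flawed) = 0.10164/0.21523 ≈ 0.472
P(Plant F | flawed) = 0.04873/0.21523 ≈ 0.226
P(Plant A | flawed) = 0.05562/0.21523 ≈ 0.258
(Check: 0.043+0.472+0.226+0.258 = 0.999.)

Plant D 0.043, Plant C 0.472, Plant F 0.226, Plant A 0.258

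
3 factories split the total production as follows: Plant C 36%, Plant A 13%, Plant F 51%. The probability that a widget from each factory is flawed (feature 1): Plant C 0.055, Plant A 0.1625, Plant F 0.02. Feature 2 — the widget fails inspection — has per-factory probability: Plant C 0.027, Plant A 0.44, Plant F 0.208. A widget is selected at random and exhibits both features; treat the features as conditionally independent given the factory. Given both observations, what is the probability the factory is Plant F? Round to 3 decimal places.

0.178

Compute prior × likelihood for every hypothesis:
  Plant C: 0.36 × 0.055 × 0.027 = 0.0005346
  Plant A: 0.13 × 0.1625 × 0.44 = 0.009295
  Plant F: 0.51 × 0.02 × 0.208 = 0.0021216
Sum = 0.0119512.
P(Plant F | evidence) = 0.0021216 / 0.0119512 ≈ 0.178.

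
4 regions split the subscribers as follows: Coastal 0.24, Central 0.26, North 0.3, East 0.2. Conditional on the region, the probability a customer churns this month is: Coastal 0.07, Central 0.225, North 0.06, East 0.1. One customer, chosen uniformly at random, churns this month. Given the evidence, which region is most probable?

Unnormalized posteriors (prior × likelihood):
  Coastal: 0.24 × 0.07 = 0.0168
  Central: 0.26 × 0.225 = 0.0585
  North: 0.3 × 0.06 = 0.018
  East: 0.2 × 0.1 = 0.02
Total = 0.1133.
Largest term belongs to Central, so Central is most probable.

Central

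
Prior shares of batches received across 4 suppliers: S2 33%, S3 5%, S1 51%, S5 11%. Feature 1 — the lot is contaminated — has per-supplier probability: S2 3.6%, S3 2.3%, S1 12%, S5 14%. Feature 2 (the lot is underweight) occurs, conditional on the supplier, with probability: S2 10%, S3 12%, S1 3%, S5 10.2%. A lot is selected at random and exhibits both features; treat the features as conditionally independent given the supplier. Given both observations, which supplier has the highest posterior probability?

S1

Unnormalized posteriors (prior × likelihood):
  S2: 0.33 × 0.036 × 0.1 = 0.001188
  S3: 0.05 × 0.023 × 0.12 = 0.000138
  S1: 0.51 × 0.12 × 0.03 = 0.001836
  S5: 0.11 × 0.14 × 0.102 = 0.0015708
Sum = 0.0047328.
Largest term belongs to S1, so S1 is most probable.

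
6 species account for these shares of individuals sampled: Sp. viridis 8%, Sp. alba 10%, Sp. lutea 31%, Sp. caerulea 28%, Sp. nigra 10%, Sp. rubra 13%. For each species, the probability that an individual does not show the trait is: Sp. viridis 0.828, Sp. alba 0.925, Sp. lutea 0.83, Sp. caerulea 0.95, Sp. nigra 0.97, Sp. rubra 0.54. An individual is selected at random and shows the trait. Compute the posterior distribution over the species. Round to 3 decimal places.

Taking complements, P(trait | each) = Sp. viridis 0.172, Sp. alba 0.075, Sp. lutea 0.17, Sp. caerulea 0.05, Sp. nigra 0.03, Sp. rubra 0.46.
Compute prior × likelihood for every hypothesis:
  Sp. viridis: 0.08 × 0.172 = 0.01376
  Sp. alba: 0.1 × 0.075 = 0.0075
  Sp. lutea: 0.31 × 0.17 = 0.0527
  Sp. caerulea: 0.28 × 0.05 = 0.014
  Sp. nigra: 0.1 × 0.03 = 0.003
  Sp. rubra: 0.13 × 0.46 = 0.0598
Normalizing constant = 0.15076.
P(Sp. viridis | trait) = 0.01376/0.15076 ≈ 0.091
P(Sp. alba | trait) = 0.0075/0.15076 ≈ 0.050
P(Sp. lutea | trait) = 0.0527/0.15076 ≈ 0.350
P(Sp. caerulea | trait) = 0.014/0.15076 ≈ 0.093
P(Sp. nigra | trait) = 0.003/0.15076 ≈ 0.020
P(Sp. rubra | trait) = 0.0598/0.15076 ≈ 0.397

Sp. viridis 0.091, Sp. alba 0.050, Sp. lutea 0.350, Sp. caerulea 0.093, Sp. nigra 0.020, Sp. rubra 0.397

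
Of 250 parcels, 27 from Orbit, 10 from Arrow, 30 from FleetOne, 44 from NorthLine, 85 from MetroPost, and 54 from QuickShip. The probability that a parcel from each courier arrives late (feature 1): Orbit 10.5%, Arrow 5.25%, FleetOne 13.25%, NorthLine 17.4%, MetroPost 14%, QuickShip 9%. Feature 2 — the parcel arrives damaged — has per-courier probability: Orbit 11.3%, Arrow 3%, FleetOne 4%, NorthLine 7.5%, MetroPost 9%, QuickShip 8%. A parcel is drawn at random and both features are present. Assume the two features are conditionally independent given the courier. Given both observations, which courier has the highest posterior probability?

Compute prior × likelihood for every hypothesis:
  Orbit: 0.108 × 0.105 × 0.113 = 0.00128142
  Arrow: 0.04 × 0.0525 × 0.03 = 0.000063
  FleetOne: 0.12 × 0.1325 × 0.04 = 0.000636
  NorthLine: 0.176 × 0.174 × 0.075 = 0.0022968
  MetroPost: 0.34 × 0.14 × 0.09 = 0.004284
  QuickShip: 0.216 × 0.09 × 0.08 = 0.0015552
Total = 0.01011642.
Largest term belongs to MetroPost, so MetroPost is most probable.

MetroPost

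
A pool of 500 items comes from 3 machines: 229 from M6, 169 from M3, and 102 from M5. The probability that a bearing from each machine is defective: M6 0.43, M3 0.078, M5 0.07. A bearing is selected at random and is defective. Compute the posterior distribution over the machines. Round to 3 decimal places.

Prior × likelihood for each hypothesis:
  M6: 0.458 × 0.43 = 0.19694
  M3: 0.338 × 0.078 = 0.026364
  M5: 0.204 × 0.07 = 0.01428
Normalizing constant = 0.237584.
P(M6 | defective) = 0.19694/0.237584 ≈ 0.829
P(M3 | defective) = 0.026364/0.237584 ≈ 0.111
P(M5 | defective) = 0.01428/0.237584 ≈ 0.060
(Check: 0.829+0.111+0.060 = 1.000.)

M6 0.829, M3 0.111, M5 0.060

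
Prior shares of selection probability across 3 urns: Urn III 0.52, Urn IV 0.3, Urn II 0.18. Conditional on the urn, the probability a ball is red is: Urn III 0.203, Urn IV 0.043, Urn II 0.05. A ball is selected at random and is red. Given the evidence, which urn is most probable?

Urn III

Compute prior × likelihood for every hypothesis:
  Urn III: 0.52 × 0.203 = 0.10556
  Urn IV: 0.3 × 0.043 = 0.0129
  Urn II: 0.18 × 0.05 = 0.009
Sum = 0.12746.
Largest term belongs to Urn III, so Urn III is most probable.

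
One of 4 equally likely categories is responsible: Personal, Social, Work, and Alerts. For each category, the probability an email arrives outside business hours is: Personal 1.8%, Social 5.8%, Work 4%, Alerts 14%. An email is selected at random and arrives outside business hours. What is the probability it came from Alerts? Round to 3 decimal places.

Since the prior is uniform, the posterior is proportional to the likelihood:
  Personal: 0.018
  Social: 0.058
  Work: 0.04
  Alerts: 0.14
Normalizing constant = 0.256.
P(Alerts | evidence) = 0.14 / 0.256 ≈ 0.547.

0.547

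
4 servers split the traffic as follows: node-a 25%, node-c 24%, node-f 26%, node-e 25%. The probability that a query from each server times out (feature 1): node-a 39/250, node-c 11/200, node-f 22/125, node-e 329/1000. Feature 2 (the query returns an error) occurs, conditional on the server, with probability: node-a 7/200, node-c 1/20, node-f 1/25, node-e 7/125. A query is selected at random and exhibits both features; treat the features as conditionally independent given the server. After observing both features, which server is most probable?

By Bayes' rule, posterior ∝ prior × likelihood:
  node-a: 0.25 × 0.156 × 0.035 = 0.001365
  node-c: 0.24 × 0.055 × 0.05 = 0.00066
  node-f: 0.26 × 0.176 × 0.04 = 0.0018304
  node-e: 0.25 × 0.329 × 0.056 = 0.004606
Normalizing constant = 0.0084614.
Largest term belongs to node-e, so node-e is most probable.

node-e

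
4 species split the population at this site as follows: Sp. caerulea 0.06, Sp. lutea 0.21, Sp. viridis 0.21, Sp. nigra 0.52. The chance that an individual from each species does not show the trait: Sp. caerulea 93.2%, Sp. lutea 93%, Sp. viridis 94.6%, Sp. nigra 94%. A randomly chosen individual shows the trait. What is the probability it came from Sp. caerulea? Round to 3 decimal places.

Taking complements, P(trait | each) = Sp. caerulea 0.068, Sp. lutea 0.07, Sp. viridis 0.054, Sp. nigra 0.06.
Unnormalized posteriors (prior × likelihood):
  Sp. caerulea: 0.06 × 0.068 = 0.00408
  Sp. lutea: 0.21 × 0.07 = 0.0147
  Sp. viridis: 0.21 × 0.054 = 0.01134
  Sp. nigra: 0.52 × 0.06 = 0.0312
Sum = 0.06132.
P(Sp. caerulea | evidence) = 0.00408 / 0.06132 ≈ 0.067.

0.067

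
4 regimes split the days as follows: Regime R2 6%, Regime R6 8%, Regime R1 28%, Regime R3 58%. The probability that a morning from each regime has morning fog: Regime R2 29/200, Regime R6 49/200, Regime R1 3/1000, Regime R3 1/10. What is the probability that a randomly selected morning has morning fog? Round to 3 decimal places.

By Bayes' rule, posterior ∝ prior × likelihood:
  Regime R2: 0.06 × 0.145 = 0.0087
  Regime R6: 0.08 × 0.245 = 0.0196
  Regime R1: 0.28 × 0.003 = 0.00084
  Regime R3: 0.58 × 0.1 = 0.058
P(fog) = 0.0087 + 0.0196 + 0.00084 + 0.058 = 0.08714 → 0.087.

0.087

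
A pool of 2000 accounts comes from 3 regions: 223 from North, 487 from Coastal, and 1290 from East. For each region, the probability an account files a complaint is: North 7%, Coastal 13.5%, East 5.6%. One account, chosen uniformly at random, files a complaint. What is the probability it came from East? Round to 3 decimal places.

0.470

By Bayes' rule, posterior ∝ prior × likelihood:
  North: 0.1115 × 0.07 = 0.007805
  Coastal: 0.2435 × 0.135 = 0.0328725
  East: 0.645 × 0.056 = 0.03612
Total = 0.0767975.
P(East | evidence) = 0.03612 / 0.0767975 ≈ 0.470.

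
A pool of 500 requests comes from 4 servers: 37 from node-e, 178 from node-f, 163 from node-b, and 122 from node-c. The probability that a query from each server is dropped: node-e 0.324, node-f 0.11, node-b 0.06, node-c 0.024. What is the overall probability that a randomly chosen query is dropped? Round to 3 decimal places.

0.089

By Bayes' rule, posterior ∝ prior × likelihood:
  node-e: 0.074 × 0.324 = 0.023976
  node-f: 0.356 × 0.11 = 0.03916
  node-b: 0.326 × 0.06 = 0.01956
  node-c: 0.244 × 0.024 = 0.005856
P(dropped) = 0.023976 + 0.03916 + 0.01956 + 0.005856 = 0.088552 → 0.089.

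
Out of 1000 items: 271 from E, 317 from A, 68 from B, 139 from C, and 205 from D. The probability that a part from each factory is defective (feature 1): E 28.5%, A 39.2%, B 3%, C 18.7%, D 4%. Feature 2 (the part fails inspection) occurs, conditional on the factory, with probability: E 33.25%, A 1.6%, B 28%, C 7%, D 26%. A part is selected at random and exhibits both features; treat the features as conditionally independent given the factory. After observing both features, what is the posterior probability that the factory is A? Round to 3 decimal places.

0.062

Compute prior × likelihood for every hypothesis:
  E: 0.271 × 0.285 × 0.3325 = 0.0256806375
  A: 0.317 × 0.392 × 0.016 = 0.001988224
  B: 0.068 × 0.03 × 0.28 = 0.0005712
  C: 0.139 × 0.187 × 0.07 = 0.00181951
  D: 0.205 × 0.04 × 0.26 = 0.002132
Normalizing constant = 0.0321915715.
P(A | evidence) = 0.001988224 / 0.0321915715 ≈ 0.062.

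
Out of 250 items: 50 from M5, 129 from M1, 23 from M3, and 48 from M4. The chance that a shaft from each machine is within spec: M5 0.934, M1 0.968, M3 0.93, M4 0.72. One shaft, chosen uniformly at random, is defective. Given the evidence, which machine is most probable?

Taking complements, P(defective | each) = M5 0.066, M1 0.032, M3 0.07, M4 0.28.
Unnormalized posteriors (prior × likelihood):
  M5: 0.2 × 0.066 = 0.0132
  M1: 0.516 × 0.032 = 0.016512
  M3: 0.092 × 0.07 = 0.00644
  M4: 0.192 × 0.28 = 0.05376
Normalizing constant = 0.089912.
Largest term belongs to M4, so M4 is most probable.

M4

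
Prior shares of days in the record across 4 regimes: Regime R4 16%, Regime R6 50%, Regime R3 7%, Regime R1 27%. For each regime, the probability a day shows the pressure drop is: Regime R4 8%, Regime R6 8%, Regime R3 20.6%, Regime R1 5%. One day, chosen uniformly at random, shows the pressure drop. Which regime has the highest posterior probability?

Regime R6

Compute prior × likelihood for every hypothesis:
  Regime R4: 0.16 × 0.08 = 0.0128
  Regime R6: 0.5 × 0.08 = 0.04
  Regime R3: 0.07 × 0.206 = 0.01442
  Regime R1: 0.27 × 0.05 = 0.0135
Sum = 0.08072.
Largest term belongs to Regime R6, so Regime R6 is most probable.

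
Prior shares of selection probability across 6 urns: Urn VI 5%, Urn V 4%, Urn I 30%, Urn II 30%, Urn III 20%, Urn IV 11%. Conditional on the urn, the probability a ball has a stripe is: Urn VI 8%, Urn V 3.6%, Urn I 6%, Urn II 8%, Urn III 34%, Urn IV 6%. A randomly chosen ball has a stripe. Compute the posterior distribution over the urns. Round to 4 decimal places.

By Bayes' rule, posterior ∝ prior × likelihood:
  Urn VI: 0.05 × 0.08 = 0.004
  Urn V: 0.04 × 0.036 = 0.00144
  Urn I: 0.3 × 0.06 = 0.018
  Urn II: 0.3 × 0.08 = 0.024
  Urn III: 0.2 × 0.34 = 0.068
  Urn IV: 0.11 × 0.06 = 0.0066
Sum = 0.12204.
P(Urn VI | striped) = 0.004/0.12204 ≈ 0.0328
P(Urn V | striped) = 0.00144/0.12204 ≈ 0.0118
P(Urn I | striped) = 0.018/0.12204 ≈ 0.1475
P(Urn II | striped) = 0.024/0.12204 ≈ 0.1967
P(Urn III | striped) = 0.068/0.12204 ≈ 0.5572
P(Urn IV | striped) = 0.0066/0.12204 ≈ 0.0541

Urn VI 0.0328, Urn V 0.0118, Urn I 0.1475, Urn II 0.1967, Urn III 0.5572, Urn IV 0.0541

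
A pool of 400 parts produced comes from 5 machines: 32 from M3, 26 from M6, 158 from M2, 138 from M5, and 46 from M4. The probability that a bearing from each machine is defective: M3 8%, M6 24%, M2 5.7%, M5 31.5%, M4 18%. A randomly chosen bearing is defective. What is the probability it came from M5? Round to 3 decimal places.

0.625

Compute prior × likelihood for every hypothesis:
  M3: 0.08 × 0.08 = 0.0064
  M6: 0.065 × 0.24 = 0.0156
  M2: 0.395 × 0.057 = 0.022515
  M5: 0.345 × 0.315 = 0.108675
  M4: 0.115 × 0.18 = 0.0207
Total = 0.17389.
P(M5 | evidence) = 0.108675 / 0.17389 ≈ 0.625.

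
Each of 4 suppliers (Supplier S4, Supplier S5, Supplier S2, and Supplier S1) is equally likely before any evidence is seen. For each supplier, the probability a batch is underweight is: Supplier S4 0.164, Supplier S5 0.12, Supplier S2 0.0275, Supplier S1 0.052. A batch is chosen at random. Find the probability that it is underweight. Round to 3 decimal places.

Since the prior is uniform, the posterior is proportional to the likelihood:
  Supplier S4: 0.164
  Supplier S5: 0.12
  Supplier S2: 0.0275
  Supplier S1: 0.052
P(underweight) = (1/4) × (0.164 + 0.12 + 0.0275 + 0.052) = 0.3635/4 ≈ 0.091.

0.091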